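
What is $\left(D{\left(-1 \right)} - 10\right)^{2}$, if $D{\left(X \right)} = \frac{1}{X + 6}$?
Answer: $\frac{2401}{25} \approx 96.04$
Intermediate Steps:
$D{\left(X \right)} = \frac{1}{6 + X}$
$\left(D{\left(-1 \right)} - 10\right)^{2} = \left(\frac{1}{6 - 1} - 10\right)^{2} = \left(\frac{1}{5} - 10\right)^{2} = \left(- \frac{49}{5}\right)^{2} = \frac{2401}{25}$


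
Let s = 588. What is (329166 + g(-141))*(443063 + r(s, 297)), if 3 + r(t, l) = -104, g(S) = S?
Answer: 145743597900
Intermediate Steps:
r(t, l) = -107 (r(t, l) = -3 - 104 = -107)
(329166 + g(-141))*(443063 + r(s, 297)) = (329166 - 141)*(443063 - 107) = 329025*442956 = 145743597900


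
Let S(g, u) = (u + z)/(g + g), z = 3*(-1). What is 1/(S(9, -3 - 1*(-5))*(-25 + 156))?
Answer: -18/131 ≈ -0.13740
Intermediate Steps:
z = -3
S(g, u) = (-3 + u)/(2*g) (S(g, u) = (u - 3)/(g + g) = (-3 + u)/((2*g)) = (-3 + u)*(1/(2*g)) = (-3 + u)/(2*g))
1/(S(9, -3 - 1*(-5))*(-25 + 156)) = 1/(((1/2)*(-3 + (-3 - 1*(-5)))/9)*(-25 + 156)) = 1/(((1/2)*(1/9)*(-3 + (-3 + 5)))*131) = 1/(((1/2)*(1/9)*(-3 + 2))*131) = 1/(((1/2)*(1/9)*(-1))*131) = 1/(-1/18*131) = 1/(-131/18) = -18/131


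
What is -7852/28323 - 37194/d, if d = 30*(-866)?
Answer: 141575117/122638590 ≈ 1.1544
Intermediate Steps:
d = -25980
-7852/28323 - 37194/d = -7852/28323 - 37194/(-25980) = -7852*1/28323 - 37194*(-1/25980) = -7852/28323 + 6199/4330 = 141575117/122638590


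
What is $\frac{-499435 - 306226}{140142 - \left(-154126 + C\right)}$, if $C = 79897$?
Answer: $- \frac{805661}{214371} \approx -3.7583$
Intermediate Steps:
$\frac{-499435 - 306226}{140142 - \left(-154126 + C\right)} = \frac{-499435 - 306226}{140142 + \left(154126 - 79897\right)} = - \frac{805661}{140142 + \left(154126 - 79897\right)} = - \frac{805661}{140142 + 74229} = - \frac{805661}{214371}$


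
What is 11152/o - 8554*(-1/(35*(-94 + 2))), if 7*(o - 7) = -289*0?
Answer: 2560683/1610 ≈ 1590.5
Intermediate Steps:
o = 7 (o = 7 + (-289*0)/7 = 7 + (1/7)*0 = 7 + 0 = 7)
11152/o - 8554*(-1/(35*(-94 + 2))) = 11152/7 - 8554*(-1/(35*(-94 + 2))) = 11152*(1/7) - 8554/((-92*(-35))) = 11152/7 - 8554/3220 = 11152/7 - 8554*1/3220 = 11152/7 - 611/230 = 2560683/1610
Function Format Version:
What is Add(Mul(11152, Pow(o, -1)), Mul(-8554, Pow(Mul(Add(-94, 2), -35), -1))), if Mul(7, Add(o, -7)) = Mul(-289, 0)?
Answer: Rational(2560683, 1610) ≈ 1590.5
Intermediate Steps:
o = 7 (o = Add(7, Mul(Rational(1, 7), Mul(-289, 0))) = Add(7, Mul(Rational(1, 7), 0)) = Add(7, 0) = 7)
Add(Mul(11152, Pow(o, -1)), Mul(-8554, Pow(Mul(Add(-94, 2), -35), -1))) = Add(Mul(11152, Pow(7, -1)), Mul(-8554, Pow(Mul(Add(-94, 2), -35), -1))) = Add(Mul(11152, Rational(1, 7)), Mul(-8554, Pow(Mul(-92, -35), -1))) = Add(Rational(11152, 7), Mul(-8554, Pow(3220, -1))) = Add(Rational(11152, 7), Mul(-8554, Rational(1, 3220))) = Add(Rational(11152, 7), Rational(-611, 230)) = Rational(2560683, 1610)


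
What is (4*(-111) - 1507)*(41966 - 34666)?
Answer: -14242300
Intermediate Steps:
(4*(-111) - 1507)*(41966 - 34666) = (-444 - 1507)*7300 = -1951*7300 = -14242300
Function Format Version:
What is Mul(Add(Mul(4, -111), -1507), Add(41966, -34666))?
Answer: -14242300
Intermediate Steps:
Mul(Add(Mul(4, -111), -1507), Add(41966, -34666)) = Mul(Add(-444, -1507), 7300) = Mul(-1951, 7300) = -14242300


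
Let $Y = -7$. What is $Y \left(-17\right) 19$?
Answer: $2261$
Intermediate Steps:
$Y \left(-17\right) 19 = \left(-7\right) \left(-17\right) 19 = 119 \cdot 19 = 2261$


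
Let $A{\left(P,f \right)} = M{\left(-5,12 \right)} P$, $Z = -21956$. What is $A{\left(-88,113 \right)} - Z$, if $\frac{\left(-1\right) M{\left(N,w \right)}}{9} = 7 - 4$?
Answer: $24332$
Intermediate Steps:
$M{\left(N,w \right)} = -27$ ($M{\left(N,w \right)} = - 9 \left(7 - 4\right) = \left(-9\right) 3 = -27$)
$A{\left(P,f \right)} = - 27 P$
$A{\left(-88,113 \right)} - Z = \left(-27\right) \left(-88\right) - -21956 = 2376 + 21956 = 24332$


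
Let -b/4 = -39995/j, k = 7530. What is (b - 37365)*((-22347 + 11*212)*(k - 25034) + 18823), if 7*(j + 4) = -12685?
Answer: -166821456050948215/12713 ≈ -1.3122e+13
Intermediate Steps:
j = -12713/7 (j = -4 + (⅐)*(-12685) = -4 - 12685/7 = -12713/7 ≈ -1816.1)
b = -1119860/12713 (b = -(-159980)/(-12713/7) = -(-159980)*(-7)/12713 = -4*279965/12713 = -1119860/12713 ≈ -88.088)
(b - 37365)*((-22347 + 11*212)*(k - 25034) + 18823) = (-1119860/12713 - 37365)*((-22347 + 11*212)*(7530 - 25034) + 18823) = -476141105*((-22347 + 2332)*(-17504) + 18823)/12713 = -476141105*(-20015*(-17504) + 18823)/12713 = -476141105*(350342560 + 18823)/12713 = -476141105/12713*350361383 = -166821456050948215/12713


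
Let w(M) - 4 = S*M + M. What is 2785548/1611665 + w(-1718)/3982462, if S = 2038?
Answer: 247621808523/291745209965 ≈ 0.84876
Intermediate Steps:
w(M) = 4 + 2039*M (w(M) = 4 + (2038*M + M) = 4 + 2039*M)
2785548/1611665 + w(-1718)/3982462 = 2785548/1611665 + (4 + 2039*(-1718))/3982462 = 2785548*(1/1611665) + (4 - 3503002)*(1/3982462) = 2785548/1611665 - 3502998*1/3982462 = 2785548/1611665 - 1751499/1991231 = 247621808523/291745209965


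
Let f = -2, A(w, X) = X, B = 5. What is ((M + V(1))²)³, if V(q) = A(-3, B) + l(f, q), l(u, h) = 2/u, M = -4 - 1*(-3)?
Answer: 729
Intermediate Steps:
M = -1 (M = -4 + 3 = -1)
V(q) = 4 (V(q) = 5 + 2/(-2) = 5 + 2*(-½) = 5 - 1 = 4)
((M + V(1))²)³ = ((-1 + 4)²)³ = (3²)³ = 9³ = 729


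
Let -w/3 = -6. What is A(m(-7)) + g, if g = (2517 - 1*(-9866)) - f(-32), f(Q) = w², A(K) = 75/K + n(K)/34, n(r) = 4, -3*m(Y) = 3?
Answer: 203730/17 ≈ 11984.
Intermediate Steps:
m(Y) = -1 (m(Y) = -⅓*3 = -1)
A(K) = 2/17 + 75/K (A(K) = 75/K + 4/34 = 75/K + 4*(1/34) = 75/K + 2/17 = 2/17 + 75/K)
w = 18 (w = -3*(-6) = 18)
f(Q) = 324 (f(Q) = 18² = 324)
g = 12059 (g = (2517 - 1*(-9866)) - 1*324 = (2517 + 9866) - 324 = 12383 - 324 = 12059)
A(m(-7)) + g = (2/17 + 75/(-1)) + 12059 = (2/17 + 75*(-1)) + 12059 = (2/17 - 75) + 12059 = -1273/17 + 12059 = 203730/17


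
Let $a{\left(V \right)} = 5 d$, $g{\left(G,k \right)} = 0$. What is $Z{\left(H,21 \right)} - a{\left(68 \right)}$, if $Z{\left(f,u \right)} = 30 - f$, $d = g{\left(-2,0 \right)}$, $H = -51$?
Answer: $81$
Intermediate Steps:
$d = 0$
$a{\left(V \right)} = 0$ ($a{\left(V \right)} = 5 \cdot 0 = 0$)
$Z{\left(H,21 \right)} - a{\left(68 \right)} = \left(30 - -51\right) - 0 = \left(30 + 51\right) + 0 = 81 + 0 = 81$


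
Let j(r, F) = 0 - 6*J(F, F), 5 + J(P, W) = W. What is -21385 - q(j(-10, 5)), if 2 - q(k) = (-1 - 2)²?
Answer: -21378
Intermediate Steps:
J(P, W) = -5 + W
j(r, F) = 30 - 6*F (j(r, F) = 0 - 6*(-5 + F) = 0 - (-30 + 6*F) = 0 + (30 - 6*F) = 30 - 6*F)
q(k) = -7 (q(k) = 2 - (-1 - 2)² = 2 - 1*(-3)² = 2 - 1*9 = 2 - 9 = -7)
-21385 - q(j(-10, 5)) = -21385 - 1*(-7) = -21385 + 7 = -21378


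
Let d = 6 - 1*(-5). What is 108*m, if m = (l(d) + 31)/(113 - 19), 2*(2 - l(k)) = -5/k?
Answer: 19737/517 ≈ 38.176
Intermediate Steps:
d = 11 (d = 6 + 5 = 11)
l(k) = 2 + 5/(2*k) (l(k) = 2 - (-5)/(2*k) = 2 + 5/(2*k))
m = 731/2068 (m = ((2 + (5/2)/11) + 31)/(113 - 19) = ((2 + (5/2)*(1/11)) + 31)/94 = ((2 + 5/22) + 31)*(1/94) = (49/22 + 31)*(1/94) = (731/22)*(1/94) = 731/2068 ≈ 0.35348)
108*m = 108*(731/2068) = 19737/517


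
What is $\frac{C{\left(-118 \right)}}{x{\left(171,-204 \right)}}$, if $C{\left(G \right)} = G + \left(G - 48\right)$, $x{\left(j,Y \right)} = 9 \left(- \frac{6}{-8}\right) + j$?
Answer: $- \frac{1136}{711} \approx -1.5977$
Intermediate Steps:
$x{\left(j,Y \right)} = \frac{27}{4} + j$ ($x{\left(j,Y \right)} = 9 \left(\left(-6\right) \left(- \frac{1}{8}\right)\right) + j = 9 \cdot \frac{3}{4} + j = \frac{27}{4} + j$)
$C{\left(G \right)} = -48 + 2 G$ ($C{\left(G \right)} = G + \left(G - 48\right) = G + \left(-48 + G\right) = -48 + 2 G$)
$\frac{C{\left(-118 \right)}}{x{\left(171,-204 \right)}} = \frac{-48 + 2 \left(-118\right)}{\frac{27}{4} + 171} = \frac{-48 - 236}{\frac{711}{4}} = \left(-284\right) \frac{4}{711} = - \frac{1136}{711}$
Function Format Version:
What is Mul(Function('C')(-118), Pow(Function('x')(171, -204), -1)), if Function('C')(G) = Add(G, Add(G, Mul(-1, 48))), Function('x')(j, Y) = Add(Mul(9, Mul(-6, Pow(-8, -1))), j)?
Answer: Rational(-1136, 711) ≈ -1.5977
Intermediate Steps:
Function('x')(j, Y) = Add(Rational(27, 4), j) (Function('x')(j, Y) = Add(Mul(9, Mul(-6, Rational(-1, 8))), j) = Add(Mul(9, Rational(3, 4)), j) = Add(Rational(27, 4), j))
Function('C')(G) = Add(-48, Mul(2, G)) (Function('C')(G) = Add(G, Add(G, -48)) = Add(G, Add(-48, G)) = Add(-48, Mul(2, G)))
Mul(Function('C')(-118), Pow(Function('x')(171, -204), -1)) = Mul(Add(-48, Mul(2, -118)), Pow(Add(Rational(27, 4), 171), -1)) = Mul(Add(-48, -236), Pow(Rational(711, 4), -1)) = Mul(-284, Rational(4, 711)) = Rational(-1136, 711)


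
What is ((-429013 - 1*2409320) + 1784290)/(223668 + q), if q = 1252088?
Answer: -1054043/1475756 ≈ -0.71424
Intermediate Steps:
((-429013 - 1*2409320) + 1784290)/(223668 + q) = ((-429013 - 1*2409320) + 1784290)/(223668 + 1252088) = ((-429013 - 2409320) + 1784290)/1475756 = (-2838333 + 1784290)*(1/1475756) = -1054043*1/1475756 = -1054043/1475756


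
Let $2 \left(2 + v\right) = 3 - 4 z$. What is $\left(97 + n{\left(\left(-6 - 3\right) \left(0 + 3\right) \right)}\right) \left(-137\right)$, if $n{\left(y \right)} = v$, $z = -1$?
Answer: $- \frac{26989}{2} \approx -13495.0$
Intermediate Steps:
$v = \frac{3}{2}$ ($v = -2 + \frac{3 - -4}{2} = -2 + \frac{3 + 4}{2} = -2 + \frac{1}{2} \cdot 7 = -2 + \frac{7}{2} = \frac{3}{2} \approx 1.5$)
$n{\left(y \right)} = \frac{3}{2}$
$\left(97 + n{\left(\left(-6 - 3\right) \left(0 + 3\right) \right)}\right) \left(-137\right) = \left(97 + \frac{3}{2}\right) \left(-137\right) = \frac{197}{2} \left(-137\right) = - \frac{26989}{2}$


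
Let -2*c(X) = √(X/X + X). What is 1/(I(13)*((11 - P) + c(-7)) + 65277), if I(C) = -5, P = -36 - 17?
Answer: 129914/8438823773 - 5*I*√6/8438823773 ≈ 1.5395e-5 - 1.4513e-9*I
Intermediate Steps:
P = -53
c(X) = -√(1 + X)/2 (c(X) = -√(X/X + X)/2 = -√(1 + X)/2)
1/(I(13)*((11 - P) + c(-7)) + 65277) = 1/(-5*((11 - 1*(-53)) - √(1 - 7)/2) + 65277) = 1/(-5*((11 + 53) - I*√6/2) + 65277) = 1/(-5*(64 - I*√6/2) + 65277) = 1/((-320 + 5*I*√6/2) + 65277) = 1/(64957 + 5*I*√6/2)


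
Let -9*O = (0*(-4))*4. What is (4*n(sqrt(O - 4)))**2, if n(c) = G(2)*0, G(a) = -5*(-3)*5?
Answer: 0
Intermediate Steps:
O = 0 (O = -0*(-4)*4/9 = -0*4 = -1/9*0 = 0)
G(a) = 75 (G(a) = 15*5 = 75)
n(c) = 0 (n(c) = 75*0 = 0)
(4*n(sqrt(O - 4)))**2 = (4*0)**2 = 0**2 = 0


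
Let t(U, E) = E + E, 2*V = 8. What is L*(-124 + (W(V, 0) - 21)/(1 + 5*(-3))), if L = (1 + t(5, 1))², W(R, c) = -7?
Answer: -1098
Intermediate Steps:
V = 4 (V = (½)*8 = 4)
t(U, E) = 2*E
L = 9 (L = (1 + 2*1)² = (1 + 2)² = 3² = 9)
L*(-124 + (W(V, 0) - 21)/(1 + 5*(-3))) = 9*(-124 + (-7 - 21)/(1 + 5*(-3))) = 9*(-124 - 28/(1 - 15)) = 9*(-124 - 28/(-14)) = 9*(-124 - 28*(-1/14)) = 9*(-124 + 2) = 9*(-122) = -1098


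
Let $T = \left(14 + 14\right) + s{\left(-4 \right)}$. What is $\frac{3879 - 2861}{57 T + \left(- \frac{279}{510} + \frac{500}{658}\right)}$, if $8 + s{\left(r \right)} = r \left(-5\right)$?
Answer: $\frac{56936740}{127532303} \approx 0.44645$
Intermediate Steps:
$s{\left(r \right)} = -8 - 5 r$ ($s{\left(r \right)} = -8 + r \left(-5\right) = -8 - 5 r$)
$T = 40$ ($T = \left(14 + 14\right) - -12 = 28 + \left(-8 + 20\right) = 28 + 12 = 40$)
$\frac{3879 - 2861}{57 T + \left(- \frac{279}{510} + \frac{500}{658}\right)} = \frac{3879 - 2861}{57 \cdot 40 + \left(- \frac{279}{510} + \frac{500}{658}\right)} = \frac{1018}{2280 + \left(\left(-279\right) \frac{1}{510} + 500 \cdot \frac{1}{658}\right)} = \frac{1018}{2280 + \left(- \frac{93}{170} + \frac{250}{329}\right)} = \frac{1018}{2280 + \frac{11903}{55930}} = \frac{1018}{\frac{127532303}{55930}} = 1018 \cdot \frac{55930}{127532303} = \frac{56936740}{127532303}$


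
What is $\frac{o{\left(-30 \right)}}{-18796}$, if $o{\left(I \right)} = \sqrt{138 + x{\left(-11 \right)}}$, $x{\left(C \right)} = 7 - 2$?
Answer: $- \frac{\sqrt{143}}{18796} \approx -0.00063621$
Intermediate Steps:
$x{\left(C \right)} = 5$
$o{\left(I \right)} = \sqrt{143}$ ($o{\left(I \right)} = \sqrt{138 + 5} = \sqrt{143}$)
$\frac{o{\left(-30 \right)}}{-18796} = \frac{\sqrt{143}}{-18796} = \sqrt{143} \left(- \frac{1}{18796}\right) = - \frac{\sqrt{143}}{18796}$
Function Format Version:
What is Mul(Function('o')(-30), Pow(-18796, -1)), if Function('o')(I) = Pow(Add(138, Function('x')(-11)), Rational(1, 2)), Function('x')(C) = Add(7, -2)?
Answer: Mul(Rational(-1, 18796), Pow(143, Rational(1, 2))) ≈ -0.00063621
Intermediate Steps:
Function('x')(C) = 5
Function('o')(I) = Pow(143, Rational(1, 2)) (Function('o')(I) = Pow(Add(138, 5), Rational(1, 2)) = Pow(143, Rational(1, 2)))
Mul(Function('o')(-30), Pow(-18796, -1)) = Mul(Pow(143, Rational(1, 2)), Pow(-18796, -1)) = Mul(Pow(143, Rational(1, 2)), Rational(-1, 18796)) = Mul(Rational(-1, 18796), Pow(143, Rational(1, 2)))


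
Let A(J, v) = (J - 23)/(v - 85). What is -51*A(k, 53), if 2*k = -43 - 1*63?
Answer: -969/8 ≈ -121.13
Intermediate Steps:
k = -53 (k = (-43 - 1*63)/2 = (-43 - 63)/2 = (1/2)*(-106) = -53)
A(J, v) = (-23 + J)/(-85 + v)
-51*A(k, 53) = -51*(-23 - 53)/(-85 + 53) = -51*(-76)/(-32) = -(-51)*(-76)/32 = -51*19/8 = -969/8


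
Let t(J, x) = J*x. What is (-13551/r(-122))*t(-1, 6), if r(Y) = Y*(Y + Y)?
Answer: 40653/14884 ≈ 2.7313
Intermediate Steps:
r(Y) = 2*Y² (r(Y) = Y*(2*Y) = 2*Y²)
(-13551/r(-122))*t(-1, 6) = (-13551/(2*(-122)²))*(-1*6) = -13551/(2*14884)*(-6) = -13551/29768*(-6) = 40653/14884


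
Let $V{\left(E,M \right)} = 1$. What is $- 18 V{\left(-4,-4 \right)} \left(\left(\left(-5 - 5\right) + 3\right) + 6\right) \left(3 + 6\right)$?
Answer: $162$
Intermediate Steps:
$- 18 V{\left(-4,-4 \right)} \left(\left(\left(-5 - 5\right) + 3\right) + 6\right) \left(3 + 6\right) = \left(-18\right) 1 \left(\left(\left(-5 - 5\right) + 3\right) + 6\right) \left(3 + 6\right) = - 18 \left(\left(-10 + 3\right) + 6\right) 9 = - 18 \left(-7 + 6\right) 9 = - 18 \left(\left(-1\right) 9\right) = \left(-18\right) \left(-9\right) = 162$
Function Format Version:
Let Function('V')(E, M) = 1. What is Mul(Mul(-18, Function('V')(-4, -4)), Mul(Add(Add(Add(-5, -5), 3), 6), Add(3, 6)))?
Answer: 162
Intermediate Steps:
Mul(Mul(-18, Function('V')(-4, -4)), Mul(Add(Add(Add(-5, -5), 3), 6), Add(3, 6))) = Mul(Mul(-18, 1), Mul(Add(Add(Add(-5, -5), 3), 6), Add(3, 6))) = Mul(-18, Mul(Add(Add(-10, 3), 6), 9)) = Mul(-18, Mul(Add(-7, 6), 9)) = Mul(-18, Mul(-1, 9)) = Mul(-18, -9) = 162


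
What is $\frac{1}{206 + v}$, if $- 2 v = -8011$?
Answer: $\frac{2}{8423} \approx 0.00023745$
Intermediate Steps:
$v = \frac{8011}{2}$ ($v = \left(- \frac{1}{2}\right) \left(-8011\right) = \frac{8011}{2} \approx 4005.5$)
$\frac{1}{206 + v} = \frac{1}{206 + \frac{8011}{2}} = \frac{1}{\frac{8423}{2}} = \frac{2}{8423}$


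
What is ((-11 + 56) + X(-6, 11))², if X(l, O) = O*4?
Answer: 7921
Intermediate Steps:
X(l, O) = 4*O
((-11 + 56) + X(-6, 11))² = ((-11 + 56) + 4*11)² = (45 + 44)² = 89² = 7921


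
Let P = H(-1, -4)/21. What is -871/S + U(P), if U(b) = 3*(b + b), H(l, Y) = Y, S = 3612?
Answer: -4999/3612 ≈ -1.3840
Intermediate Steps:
P = -4/21 ≈ -0.19048
U(b) = 6*b (U(b) = 3*(2*b) = 6*b)
-871/S + U(P) = -871/3612 + 6*(-4/21) = -871*1/3612 - 8/7 = -871/3612 - 8/7 = -4999/3612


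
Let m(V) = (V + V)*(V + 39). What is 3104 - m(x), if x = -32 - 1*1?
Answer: 3500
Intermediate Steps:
x = -33 (x = -32 - 1 = -33)
m(V) = 2*V*(39 + V) (m(V) = (2*V)*(39 + V) = 2*V*(39 + V))
3104 - m(x) = 3104 - 2*(-33)*(39 - 33) = 3104 - 2*(-33)*6 = 3104 - 1*(-396) = 3104 + 396 = 3500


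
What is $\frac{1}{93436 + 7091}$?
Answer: $\frac{1}{100527} \approx 9.9476 \cdot 10^{-6}$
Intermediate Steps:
$\frac{1}{93436 + 7091} = \frac{1}{100527}$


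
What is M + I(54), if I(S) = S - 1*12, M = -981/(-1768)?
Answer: 75237/1768 ≈ 42.555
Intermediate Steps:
M = 981/1768 (M = -981*(-1/1768) = 981/1768 ≈ 0.55486)
I(S) = -12 + S (I(S) = S - 12 = -12 + S)
M + I(54) = 981/1768 + (-12 + 54) = 981/1768 + 42 = 75237/1768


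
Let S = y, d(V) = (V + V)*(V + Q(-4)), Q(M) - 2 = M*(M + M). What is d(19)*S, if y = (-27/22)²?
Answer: 734103/242 ≈ 3033.5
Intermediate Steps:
Q(M) = 2 + 2*M² (Q(M) = 2 + M*(M + M) = 2 + M*(2*M) = 2 + 2*M²)
d(V) = 2*V*(34 + V) (d(V) = (V + V)*(V + (2 + 2*(-4)²)) = (2*V)*(V + (2 + 2*16)) = (2*V)*(V + (2 + 32)) = (2*V)*(V + 34) = (2*V)*(34 + V) = 2*V*(34 + V))
y = 729/484 (y = (-27*1/22)² = (-27/22)² = 729/484 ≈ 1.5062)
S = 729/484 ≈ 1.5062
d(19)*S = (2*19*(34 + 19))*(729/484) = (2*19*53)*(729/484) = 2014*(729/484) = 734103/242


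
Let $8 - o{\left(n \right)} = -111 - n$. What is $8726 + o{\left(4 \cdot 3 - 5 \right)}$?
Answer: $8852$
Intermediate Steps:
$o{\left(n \right)} = 119 + n$ ($o{\left(n \right)} = 8 - \left(-111 - n\right) = 8 + \left(111 + n\right) = 119 + n$)
$8726 + o{\left(4 \cdot 3 - 5 \right)} = 8726 + \left(119 + \left(4 \cdot 3 - 5\right)\right) = 8726 + \left(119 + \left(12 - 5\right)\right) = 8726 + \left(119 + 7\right) = 8726 + 126 = 8852$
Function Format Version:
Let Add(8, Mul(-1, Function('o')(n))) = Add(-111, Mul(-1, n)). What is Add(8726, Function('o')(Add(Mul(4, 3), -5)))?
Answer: 8852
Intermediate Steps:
Function('o')(n) = Add(119, n) (Function('o')(n) = Add(8, Mul(-1, Add(-111, Mul(-1, n)))) = Add(8, Add(111, n)) = Add(119, n))
Add(8726, Function('o')(Add(Mul(4, 3), -5))) = Add(8726, Add(119, Add(Mul(4, 3), -5))) = Add(8726, Add(119, Add(12, -5))) = Add(8726, Add(119, 7)) = Add(8726, 126) = 8852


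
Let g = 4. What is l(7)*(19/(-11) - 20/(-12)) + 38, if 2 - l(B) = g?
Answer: 1258/33 ≈ 38.121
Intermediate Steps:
l(B) = -2 (l(B) = 2 - 1*4 = 2 - 4 = -2)
l(7)*(19/(-11) - 20/(-12)) + 38 = -2*(19/(-11) - 20/(-12)) + 38 = -2*(19*(-1/11) - 20*(-1/12)) + 38 = -2*(-19/11 + 5/3) + 38 = -2*(-2/33) + 38 = 4/33 + 38 = 1258/33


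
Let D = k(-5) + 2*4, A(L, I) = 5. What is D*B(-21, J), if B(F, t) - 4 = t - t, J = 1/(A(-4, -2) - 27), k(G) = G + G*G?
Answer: 112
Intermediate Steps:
k(G) = G + G²
J = -1/22 (J = 1/(5 - 27) = 1/(-22) = -1/22 ≈ -0.045455)
D = 28 (D = -5*(1 - 5) + 2*4 = -5*(-4) + 8 = 20 + 8 = 28)
B(F, t) = 4 (B(F, t) = 4 + (t - t) = 4 + 0 = 4)
D*B(-21, J) = 28*4 = 112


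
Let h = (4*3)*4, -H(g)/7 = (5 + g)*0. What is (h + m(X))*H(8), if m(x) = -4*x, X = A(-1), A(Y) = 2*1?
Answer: 0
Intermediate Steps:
A(Y) = 2
X = 2
H(g) = 0 (H(g) = -7*(5 + g)*0 = -7*0 = 0)
h = 48 (h = 12*4 = 48)
(h + m(X))*H(8) = (48 - 4*2)*0 = (48 - 8)*0 = 40*0 = 0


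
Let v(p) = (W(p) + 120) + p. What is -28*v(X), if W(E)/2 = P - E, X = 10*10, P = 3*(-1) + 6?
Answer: -728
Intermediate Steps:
P = 3 (P = -3 + 6 = 3)
X = 100
W(E) = 6 - 2*E (W(E) = 2*(3 - E) = 6 - 2*E)
v(p) = 126 - p (v(p) = ((6 - 2*p) + 120) + p = (126 - 2*p) + p = 126 - p)
-28*v(X) = -28*(126 - 1*100) = -28*(126 - 100) = -28*26 = -728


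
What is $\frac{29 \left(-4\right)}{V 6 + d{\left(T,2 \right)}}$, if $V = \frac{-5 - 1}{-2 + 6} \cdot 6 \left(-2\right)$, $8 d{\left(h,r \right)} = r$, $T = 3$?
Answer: $- \frac{464}{433} \approx -1.0716$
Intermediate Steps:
$d{\left(h,r \right)} = \frac{r}{8}$
$V = 18$ ($V = - \frac{6}{4} \cdot 6 \left(-2\right) = \left(-6\right) \frac{1}{4} \cdot 6 \left(-2\right) = \left(- \frac{3}{2}\right) 6 \left(-2\right) = \left(-9\right) \left(-2\right) = 18$)
$\frac{29 \left(-4\right)}{V 6 + d{\left(T,2 \right)}} = \frac{29 \left(-4\right)}{18 \cdot 6 + \frac{1}{8} \cdot 2} = - \frac{116}{108 + \frac{1}{4}} = - \frac{116}{\frac{433}{4}} = \left(-116\right) \frac{4}{433} = - \frac{464}{433}$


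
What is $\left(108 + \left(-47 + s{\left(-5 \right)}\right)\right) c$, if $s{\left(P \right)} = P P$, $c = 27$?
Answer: $2322$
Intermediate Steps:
$s{\left(P \right)} = P^{2}$
$\left(108 + \left(-47 + s{\left(-5 \right)}\right)\right) c = \left(108 - \left(47 - \left(-5\right)^{2}\right)\right) 27 = \left(108 + \left(-47 + 25\right)\right) 27 = \left(108 - 22\right) 27 = 86 \cdot 27 = 2322$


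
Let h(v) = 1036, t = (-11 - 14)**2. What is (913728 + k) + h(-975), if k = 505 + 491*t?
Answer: 1222144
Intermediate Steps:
t = 625 (t = (-25)**2 = 625)
k = 307380 (k = 505 + 491*625 = 505 + 306875 = 307380)
(913728 + k) + h(-975) = (913728 + 307380) + 1036 = 1221108 + 1036 = 1222144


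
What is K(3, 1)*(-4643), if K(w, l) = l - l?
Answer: 0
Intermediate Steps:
K(w, l) = 0
K(3, 1)*(-4643) = 0*(-4643) = 0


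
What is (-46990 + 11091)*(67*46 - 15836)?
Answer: 457855846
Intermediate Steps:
(-46990 + 11091)*(67*46 - 15836) = -35899*(3082 - 15836) = -35899*(-12754) = 457855846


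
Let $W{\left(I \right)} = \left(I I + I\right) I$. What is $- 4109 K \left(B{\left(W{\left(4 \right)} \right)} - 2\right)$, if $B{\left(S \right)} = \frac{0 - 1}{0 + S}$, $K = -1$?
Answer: $- \frac{661549}{80} \approx -8269.4$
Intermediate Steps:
$W{\left(I \right)} = I \left(I + I^{2}\right)$ ($W{\left(I \right)} = \left(I^{2} + I\right) I = \left(I + I^{2}\right) I = I \left(I + I^{2}\right)$)
$B{\left(S \right)} = - \frac{1}{S}$
$- 4109 K \left(B{\left(W{\left(4 \right)} \right)} - 2\right) = - 4109 \left(- (- \frac{1}{4^{2} \left(1 + 4\right)} - 2)\right) = - 4109 \left(- (- \frac{1}{16 \cdot 5} - 2)\right) = - 4109 \left(- (- \frac{1}{80} - 2)\right) = - 4109 \left(\left(-1\right) \left(- \frac{161}{80}\right)\right) = \left(-4109\right) \frac{161}{80} = - \frac{661549}{80}$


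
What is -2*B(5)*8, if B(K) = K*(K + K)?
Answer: -800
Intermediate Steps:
B(K) = 2*K² (B(K) = K*(2*K) = 2*K²)
-2*B(5)*8 = -4*5²*8 = -4*25*8 = -2*50*8 = -100*8 = -800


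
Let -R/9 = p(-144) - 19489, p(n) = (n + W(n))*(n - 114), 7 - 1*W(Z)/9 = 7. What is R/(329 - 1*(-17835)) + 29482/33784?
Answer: -151094690/19176643 ≈ -7.8791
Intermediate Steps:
W(Z) = 0 (W(Z) = 63 - 9*7 = 63 - 63 = 0)
p(n) = n*(-114 + n) (p(n) = (n + 0)*(n - 114) = n*(-114 + n))
R = -158967 (R = -9*(-144*(-114 - 144) - 19489) = -9*(-144*(-258) - 19489) = -9*(37152 - 19489) = -9*17663 = -158967)
R/(329 - 1*(-17835)) + 29482/33784 = -158967/(329 - 1*(-17835)) + 29482/33784 = -158967/(329 + 17835) + 29482*(1/33784) = -158967/18164 + 14741/16892 = -151094690/19176643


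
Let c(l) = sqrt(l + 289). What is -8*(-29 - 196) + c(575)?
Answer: 1800 + 12*sqrt(6) ≈ 1829.4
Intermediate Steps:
c(l) = sqrt(289 + l)
-8*(-29 - 196) + c(575) = -8*(-29 - 196) + sqrt(289 + 575) = -8*(-225) + sqrt(864) = 1800 + 12*sqrt(6)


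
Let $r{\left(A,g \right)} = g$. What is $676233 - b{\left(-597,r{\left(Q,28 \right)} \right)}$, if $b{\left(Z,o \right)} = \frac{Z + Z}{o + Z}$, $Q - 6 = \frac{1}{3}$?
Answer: $\frac{384775383}{569} \approx 6.7623 \cdot 10^{5}$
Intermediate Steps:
$Q = \frac{19}{3}$ ($Q = 6 + \frac{1}{3} = \frac{19}{3} \approx 6.3333$)
$b{\left(Z,o \right)} = \frac{2 Z}{Z + o}$
$676233 - b{\left(-597,r{\left(Q,28 \right)} \right)} = 676233 - 2 \left(-597\right) \frac{1}{-597 + 28} = 676233 - 2 \left(-597\right) \frac{1}{-569} = 676233 - 2 \left(-597\right) \left(- \frac{1}{569}\right) = 676233 - \frac{1194}{569} = \frac{384775383}{569}$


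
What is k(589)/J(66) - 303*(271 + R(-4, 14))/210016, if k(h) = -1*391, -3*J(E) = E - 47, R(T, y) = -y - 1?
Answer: 7652343/124697 ≈ 61.367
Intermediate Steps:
R(T, y) = -1 - y
J(E) = 47/3 - E/3 (J(E) = -(E - 47)/3 = -(-47 + E)/3 = 47/3 - E/3)
k(h) = -391
k(589)/J(66) - 303*(271 + R(-4, 14))/210016 = -391/(47/3 - ⅓*66) - 303*(271 + (-1 - 1*14))/210016 = -391/(47/3 - 22) - 303*(271 + (-1 - 14))*(1/210016) = -391/(-19/3) - 303*(271 - 15)*(1/210016) = -391*(-3/19) - 303*256*(1/210016) = 1173/19 - 77568*1/210016 = 1173/19 - 2424/6563 = 7652343/124697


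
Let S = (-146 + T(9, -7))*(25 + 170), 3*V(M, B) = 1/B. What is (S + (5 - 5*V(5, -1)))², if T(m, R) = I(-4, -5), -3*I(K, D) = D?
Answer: 7125892225/9 ≈ 7.9177e+8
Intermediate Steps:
I(K, D) = -D/3
T(m, R) = 5/3 (T(m, R) = -⅓*(-5) = 5/3)
V(M, B) = 1/(3*B)
S = -28145 (S = (-146 + 5/3)*(25 + 170) = -433/3*195 = -28145)
(S + (5 - 5*V(5, -1)))² = (-28145 + (5 - 5/(3*(-1))))² = (-28145 + (5 - 5*(-1)/3))² = (-28145 + (5 - 5*(-⅓)))² = (-28145 + (5 + 5/3))² = (-28145 + 20/3)² = (-84415/3)² = 7125892225/9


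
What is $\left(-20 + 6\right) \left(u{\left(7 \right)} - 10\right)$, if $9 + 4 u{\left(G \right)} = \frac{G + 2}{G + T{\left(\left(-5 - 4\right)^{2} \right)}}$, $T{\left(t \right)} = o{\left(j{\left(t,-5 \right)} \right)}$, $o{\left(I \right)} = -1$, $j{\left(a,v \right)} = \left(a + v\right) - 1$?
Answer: $\frac{665}{4} \approx 166.25$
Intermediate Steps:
$j{\left(a,v \right)} = -1 + a + v$
$T{\left(t \right)} = -1$
$u{\left(G \right)} = - \frac{9}{4} + \frac{2 + G}{4 \left(-1 + G\right)}$ ($u{\left(G \right)} = - \frac{9}{4} + \frac{\left(G + 2\right) \frac{1}{G - 1}}{4} = - \frac{9}{4} + \frac{\left(2 + G\right) \frac{1}{-1 + G}}{4} = - \frac{9}{4} + \frac{\frac{1}{-1 + G} \left(2 + G\right)}{4} = - \frac{9}{4} + \frac{2 + G}{4 \left(-1 + G\right)}$)
$\left(-20 + 6\right) \left(u{\left(7 \right)} - 10\right) = \left(-20 + 6\right) \left(\frac{11 - 56}{4 \left(-1 + 7\right)} - 10\right) = - 14 \left(\frac{11 - 56}{4 \cdot 6} - 10\right) = - 14 \left(\frac{1}{4} \cdot \frac{1}{6} \left(-45\right) - 10\right) = - 14 \left(- \frac{15}{8} - 10\right) = \left(-14\right) \left(- \frac{95}{8}\right) = \frac{665}{4}$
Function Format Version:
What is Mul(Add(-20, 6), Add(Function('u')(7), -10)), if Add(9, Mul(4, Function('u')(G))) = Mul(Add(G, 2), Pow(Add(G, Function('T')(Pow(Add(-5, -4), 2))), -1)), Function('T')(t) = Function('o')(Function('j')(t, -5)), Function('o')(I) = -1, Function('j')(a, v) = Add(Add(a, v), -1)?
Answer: Rational(665, 4) ≈ 166.25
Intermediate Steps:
Function('j')(a, v) = Add(-1, a, v)
Function('T')(t) = -1
Function('u')(G) = Add(Rational(-9, 4), Mul(Rational(1, 4), Pow(Add(-1, G), -1), Add(2, G))) (Function('u')(G) = Add(Rational(-9, 4), Mul(Rational(1, 4), Mul(Add(G, 2), Pow(Add(G, -1), -1)))) = Add(Rational(-9, 4), Mul(Rational(1, 4), Mul(Add(2, G), Pow(Add(-1, G), -1)))) = Add(Rational(-9, 4), Mul(Rational(1, 4), Mul(Pow(Add(-1, G), -1), Add(2, G)))) = Add(Rational(-9, 4), Mul(Rational(1, 4), Pow(Add(-1, G), -1), Add(2, G))))
Mul(Add(-20, 6), Add(Function('u')(7), -10)) = Mul(Add(-20, 6), Add(Mul(Rational(1, 4), Pow(Add(-1, 7), -1), Add(11, Mul(-8, 7))), -10)) = Mul(-14, Add(Mul(Rational(1, 4), Pow(6, -1), Add(11, -56)), -10)) = Mul(-14, Add(Mul(Rational(1, 4), Rational(1, 6), -45), -10)) = Mul(-14, Add(Rational(-15, 8), -10)) = Mul(-14, Rational(-95, 8)) = Rational(665, 4)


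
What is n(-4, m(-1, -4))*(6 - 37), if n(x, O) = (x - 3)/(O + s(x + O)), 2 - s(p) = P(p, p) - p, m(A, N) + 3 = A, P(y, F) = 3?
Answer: -217/13 ≈ -16.692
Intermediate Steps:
m(A, N) = -3 + A
s(p) = -1 + p (s(p) = 2 - (3 - p) = 2 + (-3 + p) = -1 + p)
n(x, O) = (-3 + x)/(-1 + x + 2*O) (n(x, O) = (x - 3)/(O + (-1 + (x + O))) = (-3 + x)/(O + (-1 + (O + x))) = (-3 + x)/(O + (-1 + O + x)) = (-3 + x)/(-1 + x + 2*O))
n(-4, m(-1, -4))*(6 - 37) = ((-3 - 4)/(-1 - 4 + 2*(-3 - 1)))*(6 - 37) = (-7/(-1 - 4 + 2*(-4)))*(-31) = (-7/(-1 - 4 - 8))*(-31) = (-7/(-13))*(-31) = -1/13*(-7)*(-31) = (7/13)*(-31) = -217/13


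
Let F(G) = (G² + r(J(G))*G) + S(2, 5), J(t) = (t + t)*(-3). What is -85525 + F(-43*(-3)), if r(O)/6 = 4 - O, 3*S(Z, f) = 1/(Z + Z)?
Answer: 6399457/12 ≈ 5.3329e+5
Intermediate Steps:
S(Z, f) = 1/(6*Z) (S(Z, f) = 1/(3*(Z + Z)) = 1/(3*((2*Z))) = (1/(2*Z))/3 = 1/(6*Z))
J(t) = -6*t (J(t) = (2*t)*(-3) = -6*t)
r(O) = 24 - 6*O (r(O) = 6*(4 - O) = 24 - 6*O)
F(G) = 1/12 + G² + G*(24 + 36*G) (F(G) = (G² + (24 - (-36)*G)*G) + (⅙)/2 = (G² + (24 + 36*G)*G) + (⅙)*(½) = (G² + G*(24 + 36*G)) + 1/12 = 1/12 + G² + G*(24 + 36*G))
-85525 + F(-43*(-3)) = -85525 + (1/12 + 24*(-43*(-3)) + 37*(-43*(-3))²) = -85525 + (1/12 + 24*129 + 37*129²) = -85525 + (1/12 + 3096 + 37*16641) = -85525 + (1/12 + 3096 + 615717) = -85525 + 7425757/12 = 6399457/12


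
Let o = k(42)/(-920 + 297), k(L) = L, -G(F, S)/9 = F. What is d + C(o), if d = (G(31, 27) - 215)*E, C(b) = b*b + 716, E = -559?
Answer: 2193023938/7921 ≈ 2.7686e+5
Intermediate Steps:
G(F, S) = -9*F
o = -6/89 (o = 42/(-920 + 297) = 42/(-623) = 42*(-1/623) = -6/89 ≈ -0.067416)
C(b) = 716 + b² (C(b) = b² + 716 = 716 + b²)
d = 276146 (d = (-9*31 - 215)*(-559) = (-279 - 215)*(-559) = -494*(-559) = 276146)
d + C(o) = 276146 + (716 + (-6/89)²) = 276146 + (716 + 36/7921) = 276146 + 5671472/7921 = 2193023938/7921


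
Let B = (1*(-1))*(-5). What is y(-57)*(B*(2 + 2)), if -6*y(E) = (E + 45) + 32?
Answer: -200/3 ≈ -66.667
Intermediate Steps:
B = 5 (B = -1*(-5) = 5)
y(E) = -77/6 - E/6 (y(E) = -((E + 45) + 32)/6 = -((45 + E) + 32)/6 = -(77 + E)/6 = -77/6 - E/6)
y(-57)*(B*(2 + 2)) = (-77/6 - ⅙*(-57))*(5*(2 + 2)) = (-77/6 + 19/2)*(5*4) = -10/3*20 = -200/3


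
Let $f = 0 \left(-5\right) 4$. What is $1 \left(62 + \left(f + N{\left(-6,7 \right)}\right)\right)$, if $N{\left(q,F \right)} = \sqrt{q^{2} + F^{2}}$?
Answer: $62 + \sqrt{85} \approx 71.219$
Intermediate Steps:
$f = 0$ ($f = 0 \cdot 4 = 0$)
$N{\left(q,F \right)} = \sqrt{F^{2} + q^{2}}$
$1 \left(62 + \left(f + N{\left(-6,7 \right)}\right)\right) = 1 \left(62 + \left(0 + \sqrt{7^{2} + \left(-6\right)^{2}}\right)\right) = 1 \left(62 + \left(0 + \sqrt{49 + 36}\right)\right) = 1 \left(62 + \left(0 + \sqrt{85}\right)\right) = 1 \left(62 + \sqrt{85}\right) = 62 + \sqrt{85}$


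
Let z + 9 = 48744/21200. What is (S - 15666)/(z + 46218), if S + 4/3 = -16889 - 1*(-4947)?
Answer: -219494200/367379829 ≈ -0.59746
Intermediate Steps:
z = -17757/2650 (z = -9 + 48744/21200 = -9 + 48744*(1/21200) = -9 + 6093/2650 = -17757/2650 ≈ -6.7008)
S = -35830/3 (S = -4/3 + (-16889 - 1*(-4947)) = -4/3 + (-16889 + 4947) = -4/3 - 11942 = -35830/3 ≈ -11943.)
(S - 15666)/(z + 46218) = (-35830/3 - 15666)/(-17757/2650 + 46218) = -82828/(3*122459943/2650) = -82828/3*2650/122459943 = -219494200/367379829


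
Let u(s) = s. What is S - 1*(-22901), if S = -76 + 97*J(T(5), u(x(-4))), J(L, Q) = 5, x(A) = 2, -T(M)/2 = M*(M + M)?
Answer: 23310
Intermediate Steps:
T(M) = -4*M**2 (T(M) = -2*M*(M + M) = -2*M*2*M = -4*M**2)
S = 409 (S = -76 + 97*5 = -76 + 485 = 409)
S - 1*(-22901) = 409 - 1*(-22901) = 409 + 22901 = 23310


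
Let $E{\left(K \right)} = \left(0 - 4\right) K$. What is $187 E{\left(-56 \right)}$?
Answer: $41888$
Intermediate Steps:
$E{\left(K \right)} = - 4 K$
$187 E{\left(-56 \right)} = 187 \left(\left(-4\right) \left(-56\right)\right) = 187 \cdot 224 = 41888$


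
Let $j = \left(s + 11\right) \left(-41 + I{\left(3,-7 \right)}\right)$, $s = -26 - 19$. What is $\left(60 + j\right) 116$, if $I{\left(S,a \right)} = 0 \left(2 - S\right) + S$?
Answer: $156832$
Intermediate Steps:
$I{\left(S,a \right)} = S$ ($I{\left(S,a \right)} = 0 + S = S$)
$s = -45$
$j = 1292$ ($j = \left(-45 + 11\right) \left(-41 + 3\right) = \left(-34\right) \left(-38\right) = 1292$)
$\left(60 + j\right) 116 = \left(60 + 1292\right) 116 = 1352 \cdot 116 = 156832$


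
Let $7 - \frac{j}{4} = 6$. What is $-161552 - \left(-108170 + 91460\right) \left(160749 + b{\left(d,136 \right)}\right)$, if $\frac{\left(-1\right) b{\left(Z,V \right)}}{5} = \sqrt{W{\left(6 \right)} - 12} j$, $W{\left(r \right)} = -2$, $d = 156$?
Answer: $2685954238 - 334200 i \sqrt{14} \approx 2.686 \cdot 10^{9} - 1.2505 \cdot 10^{6} i$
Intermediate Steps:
$j = 4$ ($j = 28 - 24 = 4$)
$b{\left(Z,V \right)} = - 20 i \sqrt{14}$ ($b{\left(Z,V \right)} = - 5 \sqrt{-2 - 12} \cdot 4 = - 5 \sqrt{-14} \cdot 4 = - 5 i \sqrt{14} \cdot 4 = - 5 \cdot 4 i \sqrt{14} = - 20 i \sqrt{14}$)
$-161552 - \left(-108170 + 91460\right) \left(160749 + b{\left(d,136 \right)}\right) = -161552 - \left(-108170 + 91460\right) \left(160749 - 20 i \sqrt{14}\right) = -161552 - - 16710 \left(160749 - 20 i \sqrt{14}\right) = -161552 - \left(-2686115790 + 334200 i \sqrt{14}\right) = -161552 + \left(2686115790 - 334200 i \sqrt{14}\right) = 2685954238 - 334200 i \sqrt{14}$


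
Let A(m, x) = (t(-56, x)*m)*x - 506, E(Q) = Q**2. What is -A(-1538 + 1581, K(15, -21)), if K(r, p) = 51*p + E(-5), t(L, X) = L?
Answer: -2518262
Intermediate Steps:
K(r, p) = 25 + 51*p (K(r, p) = 51*p + (-5)**2 = 51*p + 25 = 25 + 51*p)
A(m, x) = -506 - 56*m*x (A(m, x) = (-56*m)*x - 506 = -56*m*x - 506 = -506 - 56*m*x)
-A(-1538 + 1581, K(15, -21)) = -(-506 - 56*(-1538 + 1581)*(25 + 51*(-21))) = -(-506 - 56*43*(25 - 1071)) = -(-506 - 56*43*(-1046)) = -(-506 + 2518768) = -1*2518262 = -2518262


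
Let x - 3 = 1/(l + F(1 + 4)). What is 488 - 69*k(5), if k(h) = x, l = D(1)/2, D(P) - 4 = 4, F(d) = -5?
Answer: 350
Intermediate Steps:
D(P) = 8 (D(P) = 4 + 4 = 8)
l = 4 (l = 8/2 = 8*(1/2) = 4)
x = 2 (x = 3 + 1/(4 - 5) = 3 + 1/(-1) = 3 - 1 = 2)
k(h) = 2
488 - 69*k(5) = 488 - 69*2 = 488 - 138 = 350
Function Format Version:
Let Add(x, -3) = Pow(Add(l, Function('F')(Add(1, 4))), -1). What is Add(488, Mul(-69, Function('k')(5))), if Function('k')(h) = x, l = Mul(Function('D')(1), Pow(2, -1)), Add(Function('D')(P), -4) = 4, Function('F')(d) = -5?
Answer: 350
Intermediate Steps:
Function('D')(P) = 8 (Function('D')(P) = Add(4, 4) = 8)
l = 4 (l = Mul(8, Pow(2, -1)) = Mul(8, Rational(1, 2)) = 4)
x = 2 (x = Add(3, Pow(Add(4, -5), -1)) = Add(3, Pow(-1, -1)) = Add(3, -1) = 2)
Function('k')(h) = 2
Add(488, Mul(-69, Function('k')(5))) = Add(488, Mul(-69, 2)) = Add(488, -138) = 350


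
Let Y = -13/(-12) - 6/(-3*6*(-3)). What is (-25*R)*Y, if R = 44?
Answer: -9625/9 ≈ -1069.4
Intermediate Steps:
Y = 35/36 (Y = -13*(-1/12) - 6/((-18*(-3))) = 13/12 - 6/54 = 13/12 - 6*1/54 = 13/12 - 1/9 = 35/36 ≈ 0.97222)
(-25*R)*Y = -25*44*(35/36) = -1100*35/36 = -9625/9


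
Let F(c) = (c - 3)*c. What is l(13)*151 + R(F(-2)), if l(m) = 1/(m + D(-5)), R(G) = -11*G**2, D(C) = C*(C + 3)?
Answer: -25149/23 ≈ -1093.4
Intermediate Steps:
D(C) = C*(3 + C)
F(c) = c*(-3 + c) (F(c) = (-3 + c)*c = c*(-3 + c))
l(m) = 1/(10 + m) (l(m) = 1/(m - 5*(3 - 5)) = 1/(m - 5*(-2)) = 1/(m + 10) = 1/(10 + m))
l(13)*151 + R(F(-2)) = 151/(10 + 13) - 11*4*(-3 - 2)**2 = 151/23 - 11*(-2*(-5))**2 = (1/23)*151 - 11*10**2 = 151/23 - 11*100 = 151/23 - 1100 = -25149/23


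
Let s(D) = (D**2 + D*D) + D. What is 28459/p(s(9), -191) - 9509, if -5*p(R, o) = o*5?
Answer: -9360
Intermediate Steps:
s(D) = D + 2*D**2 (s(D) = (D**2 + D**2) + D = 2*D**2 + D = D + 2*D**2)
p(R, o) = -o (p(R, o) = -o*5/5 = -o)
28459/p(s(9), -191) - 9509 = 28459/((-1*(-191))) - 9509 = 28459/191 - 9509 = 28459*(1/191) - 9509 = 149 - 9509 = -9360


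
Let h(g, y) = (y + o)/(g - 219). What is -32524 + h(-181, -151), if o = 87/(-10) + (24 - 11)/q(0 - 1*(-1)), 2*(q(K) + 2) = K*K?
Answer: -390282949/12000 ≈ -32524.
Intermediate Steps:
q(K) = -2 + K²/2 (q(K) = -2 + (K*K)/2 = -2 + K²/2)
o = -521/30 (o = 87/(-10) + (24 - 11)/(-2 + (0 - 1*(-1))²/2) = 87*(-⅒) + 13/(-2 + (0 + 1)²/2) = -87/10 + 13/(-2 + (½)*1²) = -87/10 + 13/(-2 + (½)*1) = -87/10 + 13/(-2 + ½) = -87/10 + 13/(-3/2) = -87/10 + 13*(-⅔) = -87/10 - 26/3 = -521/30 ≈ -17.367)
h(g, y) = (-521/30 + y)/(-219 + g) (h(g, y) = (y - 521/30)/(g - 219) = (-521/30 + y)/(-219 + g))
-32524 + h(-181, -151) = -32524 + (-521/30 - 151)/(-219 - 181) = -32524 - 5051/30/(-400) = -32524 - 1/400*(-5051/30) = -32524 + 5051/12000 = -390282949/12000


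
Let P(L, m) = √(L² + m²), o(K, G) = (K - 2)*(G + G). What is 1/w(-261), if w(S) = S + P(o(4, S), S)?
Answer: 1/4176 + √17/4176 ≈ 0.0012268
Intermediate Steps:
o(K, G) = 2*G*(-2 + K) (o(K, G) = (-2 + K)*(2*G) = 2*G*(-2 + K))
w(S) = S + √17*√(S²) (w(S) = S + √((2*S*(-2 + 4))² + S²) = S + √((2*S*2)² + S²) = S + √((4*S)² + S²) = S + √(16*S² + S²) = S + √(17*S²) = S + √17*√(S²))
1/w(-261) = 1/(-261 + √17*√((-261)²)) = 1/(-261 + √17*√68121) = 1/(-261 + √17*261) = 1/(-261 + 261*√17)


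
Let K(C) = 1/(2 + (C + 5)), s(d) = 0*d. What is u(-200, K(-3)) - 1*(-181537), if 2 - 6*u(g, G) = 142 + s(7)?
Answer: 544541/3 ≈ 1.8151e+5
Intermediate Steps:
s(d) = 0
K(C) = 1/(7 + C) (K(C) = 1/(2 + (5 + C)) = 1/(7 + C))
u(g, G) = -70/3 (u(g, G) = ⅓ - (142 + 0)/6 = ⅓ - ⅙*142 = ⅓ - 71/3 = -70/3)
u(-200, K(-3)) - 1*(-181537) = -70/3 - 1*(-181537) = -70/3 + 181537 = 544541/3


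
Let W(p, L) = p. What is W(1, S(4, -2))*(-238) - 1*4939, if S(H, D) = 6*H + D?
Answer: -5177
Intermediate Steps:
S(H, D) = D + 6*H
W(1, S(4, -2))*(-238) - 1*4939 = 1*(-238) - 1*4939 = -238 - 4939 = -5177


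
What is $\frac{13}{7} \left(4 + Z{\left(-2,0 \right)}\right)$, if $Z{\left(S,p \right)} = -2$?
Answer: $\frac{26}{7} \approx 3.7143$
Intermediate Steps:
$\frac{13}{7} \left(4 + Z{\left(-2,0 \right)}\right) = \frac{13}{7} \left(4 - 2\right) = 13 \cdot \frac{1}{7} \cdot 2 = \frac{13}{7} \cdot 2 = \frac{26}{7}$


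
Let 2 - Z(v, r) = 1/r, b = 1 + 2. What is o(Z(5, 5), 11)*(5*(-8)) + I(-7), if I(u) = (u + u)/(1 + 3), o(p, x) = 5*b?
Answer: -1207/2 ≈ -603.50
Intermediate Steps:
b = 3
Z(v, r) = 2 - 1/r
o(p, x) = 15 (o(p, x) = 5*3 = 15)
I(u) = u/2 (I(u) = (2*u)/4 = (2*u)*(¼) = u/2)
o(Z(5, 5), 11)*(5*(-8)) + I(-7) = 15*(5*(-8)) + (½)*(-7) = 15*(-40) - 7/2 = -600 - 7/2 = -1207/2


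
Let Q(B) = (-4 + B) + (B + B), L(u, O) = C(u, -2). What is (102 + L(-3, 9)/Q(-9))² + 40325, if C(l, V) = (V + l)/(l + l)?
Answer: 1754830789/34596 ≈ 50724.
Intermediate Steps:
C(l, V) = (V + l)/(2*l) (C(l, V) = (V + l)/((2*l)) = (V + l)*(1/(2*l)) = (V + l)/(2*l))
L(u, O) = (-2 + u)/(2*u)
Q(B) = -4 + 3*B (Q(B) = (-4 + B) + 2*B = -4 + 3*B)
(102 + L(-3, 9)/Q(-9))² + 40325 = (102 + ((½)*(-2 - 3)/(-3))/(-4 + 3*(-9)))² + 40325 = (102 + ((½)*(-⅓)*(-5))/(-4 - 27))² + 40325 = (102 + (⅚)/(-31))² + 40325 = (102 + (⅚)*(-1/31))² + 40325 = (102 - 5/186)² + 40325 = (18967/186)² + 40325 = 359747089/34596 + 40325 = 1754830789/34596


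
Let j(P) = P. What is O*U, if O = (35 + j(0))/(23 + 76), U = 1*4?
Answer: 140/99 ≈ 1.4141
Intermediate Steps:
U = 4
O = 35/99 (O = (35 + 0)/(23 + 76) = 35/99 ≈ 0.35354)
O*U = (35/99)*4 = 140/99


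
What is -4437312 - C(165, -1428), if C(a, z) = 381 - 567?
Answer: -4437126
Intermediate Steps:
C(a, z) = -186
-4437312 - C(165, -1428) = -4437312 - 1*(-186) = -4437312 + 186 = -4437126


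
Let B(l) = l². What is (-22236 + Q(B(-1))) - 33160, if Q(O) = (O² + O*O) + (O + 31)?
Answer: -55362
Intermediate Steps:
Q(O) = 31 + O + 2*O² (Q(O) = (O² + O²) + (31 + O) = 2*O² + (31 + O) = 31 + O + 2*O²)
(-22236 + Q(B(-1))) - 33160 = (-22236 + (31 + (-1)² + 2*((-1)²)²)) - 33160 = (-22236 + (31 + 1 + 2*1²)) - 33160 = (-22236 + (31 + 1 + 2*1)) - 33160 = (-22236 + (31 + 1 + 2)) - 33160 = (-22236 + 34) - 33160 = -22202 - 33160 = -55362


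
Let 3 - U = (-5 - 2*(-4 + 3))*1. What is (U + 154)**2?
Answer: 25600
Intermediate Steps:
U = 6 (U = 3 - (-5 - 2*(-4 + 3)) = 3 - (-5 - 2*(-1)) = 3 - (-5 + 2) = 3 - (-3) = 3 - 1*(-3) = 3 + 3 = 6)
(U + 154)**2 = (6 + 154)**2 = 160**2 = 25600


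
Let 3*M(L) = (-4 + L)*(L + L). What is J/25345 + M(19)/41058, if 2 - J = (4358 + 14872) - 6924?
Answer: -250181041/520307505 ≈ -0.48083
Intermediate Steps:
J = -12304 (J = 2 - ((4358 + 14872) - 6924) = 2 - (19230 - 6924) = 2 - 1*12306 = 2 - 12306 = -12304)
M(L) = 2*L*(-4 + L)/3 (M(L) = ((-4 + L)*(L + L))/3 = ((-4 + L)*(2*L))/3 = (2*L*(-4 + L))/3 = 2*L*(-4 + L)/3)
J/25345 + M(19)/41058 = -12304/25345 + ((2/3)*19*(-4 + 19))/41058 = -12304*1/25345 + ((2/3)*19*15)*(1/41058) = -12304/25345 + 190*(1/41058) = -12304/25345 + 95/20529 = -250181041/520307505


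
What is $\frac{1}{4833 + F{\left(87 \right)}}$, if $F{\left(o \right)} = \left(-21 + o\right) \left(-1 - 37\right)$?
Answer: $\frac{1}{2325} \approx 0.00043011$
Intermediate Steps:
$F{\left(o \right)} = 798 - 38 o$ ($F{\left(o \right)} = \left(-21 + o\right) \left(-38\right) = 798 - 38 o$)
$\frac{1}{4833 + F{\left(87 \right)}} = \frac{1}{4833 + \left(798 - 3306\right)} = \frac{1}{4833 - 2508} = \frac{1}{2325}$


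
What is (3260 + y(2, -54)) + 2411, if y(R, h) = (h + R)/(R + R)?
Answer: 5658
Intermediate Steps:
y(R, h) = (R + h)/(2*R) (y(R, h) = (R + h)/((2*R)) = (R + h)*(1/(2*R)) = (R + h)/(2*R))
(3260 + y(2, -54)) + 2411 = (3260 + (1/2)*(2 - 54)/2) + 2411 = (3260 + (1/2)*(1/2)*(-52)) + 2411 = (3260 - 13) + 2411 = 3247 + 2411 = 5658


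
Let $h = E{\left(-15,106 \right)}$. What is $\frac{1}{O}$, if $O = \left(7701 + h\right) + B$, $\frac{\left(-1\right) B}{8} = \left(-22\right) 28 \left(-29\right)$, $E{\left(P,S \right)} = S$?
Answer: $- \frac{1}{135105} \approx -7.4016 \cdot 10^{-6}$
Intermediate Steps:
$h = 106$
$B = -142912$ ($B = - 8 \left(-22\right) 28 \left(-29\right) = - 8 \left(\left(-616\right) \left(-29\right)\right) = \left(-8\right) 17864 = -142912$)
$O = -135105$ ($O = \left(7701 + 106\right) - 142912 = 7807 - 142912 = -135105$)
$\frac{1}{O} = \frac{1}{-135105} = - \frac{1}{135105}$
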